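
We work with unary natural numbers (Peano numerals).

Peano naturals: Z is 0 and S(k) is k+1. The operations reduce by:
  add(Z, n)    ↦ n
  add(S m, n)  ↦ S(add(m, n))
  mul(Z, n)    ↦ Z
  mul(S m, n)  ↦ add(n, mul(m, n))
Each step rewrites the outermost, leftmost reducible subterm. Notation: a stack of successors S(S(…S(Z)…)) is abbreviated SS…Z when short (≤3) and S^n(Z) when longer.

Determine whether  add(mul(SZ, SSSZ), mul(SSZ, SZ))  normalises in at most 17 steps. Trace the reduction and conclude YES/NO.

Answer: YES — reaches normal form S^5(Z) in 17 ≤ 17 steps

Working:
  start: add(mul(SZ, SSSZ), mul(SSZ, SZ))
  step 1: add(add(SSSZ, mul(Z, SSSZ)), mul(SSZ, SZ))
  step 2: add(S(add(SSZ, mul(Z, SSSZ))), mul(SSZ, SZ))
  step 3: S(add(add(SSZ, mul(Z, SSSZ)), mul(SSZ, SZ)))
  step 4: S(add(S(add(SZ, mul(Z, SSSZ))), mul(SSZ, SZ)))
  step 5: S(S(add(add(SZ, mul(Z, SSSZ)), mul(SSZ, SZ))))
  step 6: S(S(add(S(add(Z, mul(Z, SSSZ))), mul(SSZ, SZ))))
  step 7: S(S(S(add(add(Z, mul(Z, SSSZ)), mul(SSZ, SZ)))))
  step 8: S(S(S(add(mul(Z, SSSZ), mul(SSZ, SZ)))))
  step 9: S(S(S(add(Z, mul(SSZ, SZ)))))
  step 10: S(S(S(mul(SSZ, SZ))))
  step 11: S(S(S(add(SZ, mul(SZ, SZ)))))
  step 12: S(S(S(S(add(Z, mul(SZ, SZ))))))
  step 13: S(S(S(S(mul(SZ, SZ)))))
  step 14: S(S(S(S(add(SZ, mul(Z, SZ))))))
  step 15: S(S(S(S(S(add(Z, mul(Z, SZ)))))))
  step 16: S(S(S(S(S(mul(Z, SZ))))))
  step 17: S^5(Z)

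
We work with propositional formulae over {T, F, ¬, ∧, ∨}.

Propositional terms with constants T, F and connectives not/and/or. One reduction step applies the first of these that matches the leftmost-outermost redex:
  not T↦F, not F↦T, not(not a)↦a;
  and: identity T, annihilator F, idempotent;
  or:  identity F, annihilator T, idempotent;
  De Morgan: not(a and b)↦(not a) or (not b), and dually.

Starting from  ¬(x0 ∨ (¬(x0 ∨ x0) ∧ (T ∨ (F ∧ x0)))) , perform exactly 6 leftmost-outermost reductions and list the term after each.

  start: ¬(x0 ∨ (¬(x0 ∨ x0) ∧ (T ∨ (F ∧ x0))))
  →1  ¬x0 ∧ ¬(¬(x0 ∨ x0) ∧ (T ∨ (F ∧ x0)))
  →2  ¬x0 ∧ (¬¬(x0 ∨ x0) ∨ ¬(T ∨ (F ∧ x0)))
  →3  ¬x0 ∧ ((x0 ∨ x0) ∨ ¬(T ∨ (F ∧ x0)))
  →4  ¬x0 ∧ (x0 ∨ ¬(T ∨ (F ∧ x0)))
  →5  ¬x0 ∧ (x0 ∨ (¬T ∧ ¬(F ∧ x0)))
  →6  ¬x0 ∧ (x0 ∨ (F ∧ ¬(F ∧ x0)))

Answer: after 6 steps: ¬x0 ∧ (x0 ∨ (F ∧ ¬(F ∧ x0)))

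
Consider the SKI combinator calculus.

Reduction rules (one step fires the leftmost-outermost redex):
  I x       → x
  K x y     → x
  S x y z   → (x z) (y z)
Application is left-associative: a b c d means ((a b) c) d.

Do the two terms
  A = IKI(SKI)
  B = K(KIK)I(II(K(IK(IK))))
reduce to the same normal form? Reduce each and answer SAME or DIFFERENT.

Term A:
  start: IKI(SKI)
  [1] KI(SKI)
  [2] I

Term B:
  start: K(KIK)I(II(K(IK(IK))))
  [1] KIK(II(K(IK(IK))))
  [2] I(II(K(IK(IK))))
  [3] II(K(IK(IK)))
  [4] I(K(IK(IK)))
  [5] K(IK(IK))
  [6] K(K(IK))
  [7] K(KK)

Answer: DIFFERENT — A ⇓ I, B ⇓ K(KK)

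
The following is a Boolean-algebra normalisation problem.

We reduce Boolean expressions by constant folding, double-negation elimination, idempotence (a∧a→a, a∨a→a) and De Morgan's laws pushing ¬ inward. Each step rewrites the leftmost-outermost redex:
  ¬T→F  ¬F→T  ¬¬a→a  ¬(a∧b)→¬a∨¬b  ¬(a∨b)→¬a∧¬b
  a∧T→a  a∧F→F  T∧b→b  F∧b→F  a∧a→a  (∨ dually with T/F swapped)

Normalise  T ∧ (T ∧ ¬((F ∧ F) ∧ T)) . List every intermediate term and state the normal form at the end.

  start: T ∧ (T ∧ ¬((F ∧ F) ∧ T))
  →1  T ∧ ¬((F ∧ F) ∧ T)
  →2  ¬((F ∧ F) ∧ T)
  →3  ¬(F ∧ F) ∨ ¬T
  →4  (¬F ∨ ¬F) ∨ ¬T
  →5  ¬F ∨ ¬T
  →6  T ∨ ¬T
  →7  T

Answer: normal form = T  (in 7 steps)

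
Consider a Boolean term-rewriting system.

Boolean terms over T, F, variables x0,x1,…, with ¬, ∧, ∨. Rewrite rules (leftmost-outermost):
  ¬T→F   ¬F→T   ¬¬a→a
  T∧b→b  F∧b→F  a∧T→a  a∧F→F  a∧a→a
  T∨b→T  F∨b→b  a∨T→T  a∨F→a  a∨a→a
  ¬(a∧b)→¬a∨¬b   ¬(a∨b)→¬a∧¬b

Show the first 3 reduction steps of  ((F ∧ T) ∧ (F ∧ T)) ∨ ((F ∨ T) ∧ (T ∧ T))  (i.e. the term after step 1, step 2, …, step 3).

Answer: after 3 steps: (F ∨ T) ∧ (T ∧ T)

Reduction:
  start: ((F ∧ T) ∧ (F ∧ T)) ∨ ((F ∨ T) ∧ (T ∧ T))
  →1  (F ∧ T) ∨ ((F ∨ T) ∧ (T ∧ T))
  →2  F ∨ ((F ∨ T) ∧ (T ∧ T))
  →3  (F ∨ T) ∧ (T ∧ T)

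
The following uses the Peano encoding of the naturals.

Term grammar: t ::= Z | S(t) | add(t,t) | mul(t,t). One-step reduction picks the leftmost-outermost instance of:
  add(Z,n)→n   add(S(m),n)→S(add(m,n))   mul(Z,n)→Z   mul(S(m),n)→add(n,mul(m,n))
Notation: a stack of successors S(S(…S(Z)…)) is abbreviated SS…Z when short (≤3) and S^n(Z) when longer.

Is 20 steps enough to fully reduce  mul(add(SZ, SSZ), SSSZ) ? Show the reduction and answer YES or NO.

  start: mul(add(SZ, SSZ), SSSZ)
  [1] mul(S(add(Z, SSZ)), SSSZ)
  [2] add(SSSZ, mul(add(Z, SSZ), SSSZ))
  [3] S(add(SSZ, mul(add(Z, SSZ), SSSZ)))
  [4] S(S(add(SZ, mul(add(Z, SSZ), SSSZ))))
  [5] S(S(S(add(Z, mul(add(Z, SSZ), SSSZ)))))
  [6] S(S(S(mul(add(Z, SSZ), SSSZ))))
  [7] S(S(S(mul(SSZ, SSSZ))))
  [8] S(S(S(add(SSSZ, mul(SZ, SSSZ)))))
  [9] S(S(S(S(add(SSZ, mul(SZ, SSSZ))))))
  [10] S(S(S(S(S(add(SZ, mul(SZ, SSSZ)))))))
  [11] S(S(S(S(S(S(add(Z, mul(SZ, SSSZ))))))))
  [12] S(S(S(S(S(S(mul(SZ, SSSZ)))))))
  [13] S(S(S(S(S(S(add(SSSZ, mul(Z, SSSZ))))))))
  [14] S(S(S(S(S(S(S(add(SSZ, mul(Z, SSSZ)))))))))
  [15] S(S(S(S(S(S(S(S(add(SZ, mul(Z, SSSZ))))))))))
  [16] S(S(S(S(S(S(S(S(S(add(Z, mul(Z, SSSZ)))))))))))
  [17] S(S(S(S(S(S(S(S(S(mul(Z, SSSZ))))))))))
  [18] S^9(Z)

Answer: YES — reaches normal form S^9(Z) in 18 ≤ 20 steps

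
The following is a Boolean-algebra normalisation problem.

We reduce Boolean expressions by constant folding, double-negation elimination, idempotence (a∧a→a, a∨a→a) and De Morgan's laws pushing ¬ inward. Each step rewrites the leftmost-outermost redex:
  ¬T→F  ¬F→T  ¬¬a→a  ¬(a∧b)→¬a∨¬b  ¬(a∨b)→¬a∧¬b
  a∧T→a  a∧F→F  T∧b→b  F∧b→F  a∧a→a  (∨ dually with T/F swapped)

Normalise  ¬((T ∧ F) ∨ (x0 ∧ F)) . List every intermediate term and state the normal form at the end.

Answer: normal form = T  (in 9 steps)

Reduction:
  start: ¬((T ∧ F) ∨ (x0 ∧ F))
  [1] ¬(T ∧ F) ∧ ¬(x0 ∧ F)
  [2] (¬T ∨ ¬F) ∧ ¬(x0 ∧ F)
  [3] (F ∨ ¬F) ∧ ¬(x0 ∧ F)
  [4] ¬F ∧ ¬(x0 ∧ F)
  [5] T ∧ ¬(x0 ∧ F)
  [6] ¬(x0 ∧ F)
  [7] ¬x0 ∨ ¬F
  [8] ¬x0 ∨ T
  [9] T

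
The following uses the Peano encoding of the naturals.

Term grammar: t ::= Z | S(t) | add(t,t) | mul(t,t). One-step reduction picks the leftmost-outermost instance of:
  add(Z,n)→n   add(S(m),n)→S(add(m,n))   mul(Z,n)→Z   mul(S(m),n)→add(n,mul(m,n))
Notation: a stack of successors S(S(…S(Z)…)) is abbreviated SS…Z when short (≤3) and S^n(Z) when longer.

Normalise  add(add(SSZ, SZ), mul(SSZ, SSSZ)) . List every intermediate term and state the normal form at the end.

  start: add(add(SSZ, SZ), mul(SSZ, SSSZ))
  step 1: add(S(add(SZ, SZ)), mul(SSZ, SSSZ))
  step 2: S(add(add(SZ, SZ), mul(SSZ, SSSZ)))
  step 3: S(add(S(add(Z, SZ)), mul(SSZ, SSSZ)))
  step 4: S(S(add(add(Z, SZ), mul(SSZ, SSSZ))))
  step 5: S(S(add(SZ, mul(SSZ, SSSZ))))
  step 6: S(S(S(add(Z, mul(SSZ, SSSZ)))))
  step 7: S(S(S(mul(SSZ, SSSZ))))
  step 8: S(S(S(add(SSSZ, mul(SZ, SSSZ)))))
  step 9: S(S(S(S(add(SSZ, mul(SZ, SSSZ))))))
  step 10: S(S(S(S(S(add(SZ, mul(SZ, SSSZ)))))))
  step 11: S(S(S(S(S(S(add(Z, mul(SZ, SSSZ))))))))
  step 12: S(S(S(S(S(S(mul(SZ, SSSZ)))))))
  step 13: S(S(S(S(S(S(add(SSSZ, mul(Z, SSSZ))))))))
  step 14: S(S(S(S(S(S(S(add(SSZ, mul(Z, SSSZ)))))))))
  step 15: S(S(S(S(S(S(S(S(add(SZ, mul(Z, SSSZ))))))))))
  step 16: S(S(S(S(S(S(S(S(S(add(Z, mul(Z, SSSZ)))))))))))
  step 17: S(S(S(S(S(S(S(S(S(mul(Z, SSSZ))))))))))
  step 18: S^9(Z)

Answer: normal form = S^9(Z)  (in 18 steps)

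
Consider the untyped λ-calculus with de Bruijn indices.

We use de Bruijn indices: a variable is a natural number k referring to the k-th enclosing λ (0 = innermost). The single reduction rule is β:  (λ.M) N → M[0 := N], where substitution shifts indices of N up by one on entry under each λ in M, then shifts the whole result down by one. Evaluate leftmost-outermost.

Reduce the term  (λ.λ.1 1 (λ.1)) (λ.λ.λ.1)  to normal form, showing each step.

Answer: normal form = λ.λ.λ.2  (in 3 steps)

Working:
  start: (λ.λ.1 1 (λ.1)) (λ.λ.λ.1)
  [1] λ.(λ.λ.λ.1) (λ.λ.λ.1) (λ.1)
  [2] λ.(λ.λ.1) (λ.1)
  [3] λ.λ.λ.2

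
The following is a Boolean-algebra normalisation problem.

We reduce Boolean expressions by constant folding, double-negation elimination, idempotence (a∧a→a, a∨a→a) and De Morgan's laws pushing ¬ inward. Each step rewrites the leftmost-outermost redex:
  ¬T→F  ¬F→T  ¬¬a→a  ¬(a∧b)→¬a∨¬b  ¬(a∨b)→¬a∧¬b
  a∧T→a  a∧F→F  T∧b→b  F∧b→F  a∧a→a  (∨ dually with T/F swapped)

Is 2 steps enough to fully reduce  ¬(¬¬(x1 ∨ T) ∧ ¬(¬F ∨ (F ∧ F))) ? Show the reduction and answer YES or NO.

Answer: NO — after 2 steps the term is ¬(x1 ∨ T) ∨ ¬¬(¬F ∨ (F ∧ F)), not yet normal

Derivation:
  start: ¬(¬¬(x1 ∨ T) ∧ ¬(¬F ∨ (F ∧ F)))
  →1  ¬¬¬(x1 ∨ T) ∨ ¬¬(¬F ∨ (F ∧ F))
  →2  ¬(x1 ∨ T) ∨ ¬¬(¬F ∨ (F ∧ F))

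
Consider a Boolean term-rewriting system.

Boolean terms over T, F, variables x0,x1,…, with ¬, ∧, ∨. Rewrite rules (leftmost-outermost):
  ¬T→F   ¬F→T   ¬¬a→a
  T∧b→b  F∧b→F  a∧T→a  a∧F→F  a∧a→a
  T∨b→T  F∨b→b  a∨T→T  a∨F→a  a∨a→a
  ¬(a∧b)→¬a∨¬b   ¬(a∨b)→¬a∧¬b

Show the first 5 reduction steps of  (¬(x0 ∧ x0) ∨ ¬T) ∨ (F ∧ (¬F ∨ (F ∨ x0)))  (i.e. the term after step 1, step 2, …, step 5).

  start: (¬(x0 ∧ x0) ∨ ¬T) ∨ (F ∧ (¬F ∨ (F ∨ x0)))
  step 1: ((¬x0 ∨ ¬x0) ∨ ¬T) ∨ (F ∧ (¬F ∨ (F ∨ x0)))
  step 2: (¬x0 ∨ ¬T) ∨ (F ∧ (¬F ∨ (F ∨ x0)))
  step 3: (¬x0 ∨ F) ∨ (F ∧ (¬F ∨ (F ∨ x0)))
  step 4: ¬x0 ∨ (F ∧ (¬F ∨ (F ∨ x0)))
  step 5: ¬x0 ∨ F

Answer: after 5 steps: ¬x0 ∨ F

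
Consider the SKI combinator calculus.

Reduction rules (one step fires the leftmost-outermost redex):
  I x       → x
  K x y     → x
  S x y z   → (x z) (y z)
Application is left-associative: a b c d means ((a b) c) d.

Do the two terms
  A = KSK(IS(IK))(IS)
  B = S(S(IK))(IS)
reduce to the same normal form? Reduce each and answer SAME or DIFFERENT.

Answer: SAME — A ⇓ S(SK)S, B ⇓ S(SK)S

Working:
Term A:
  start: KSK(IS(IK))(IS)
  [1] S(IS(IK))(IS)
  [2] S(S(IK))(IS)
  [3] S(SK)(IS)
  [4] S(SK)S

Term B:
  start: S(S(IK))(IS)
  [1] S(SK)(IS)
  [2] S(SK)S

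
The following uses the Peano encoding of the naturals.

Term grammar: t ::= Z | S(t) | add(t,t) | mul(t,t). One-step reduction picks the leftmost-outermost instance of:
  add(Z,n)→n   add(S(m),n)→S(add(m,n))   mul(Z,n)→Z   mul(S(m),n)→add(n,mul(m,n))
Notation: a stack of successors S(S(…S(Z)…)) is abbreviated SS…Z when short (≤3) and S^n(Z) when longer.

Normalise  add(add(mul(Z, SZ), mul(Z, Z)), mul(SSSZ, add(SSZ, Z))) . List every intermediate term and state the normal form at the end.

Answer: normal form = S^6(Z)  (in 26 steps)

Derivation:
  start: add(add(mul(Z, SZ), mul(Z, Z)), mul(SSSZ, add(SSZ, Z)))
  step 1: add(add(Z, mul(Z, Z)), mul(SSSZ, add(SSZ, Z)))
  step 2: add(mul(Z, Z), mul(SSSZ, add(SSZ, Z)))
  step 3: add(Z, mul(SSSZ, add(SSZ, Z)))
  step 4: mul(SSSZ, add(SSZ, Z))
  step 5: add(add(SSZ, Z), mul(SSZ, add(SSZ, Z)))
  step 6: add(S(add(SZ, Z)), mul(SSZ, add(SSZ, Z)))
  step 7: S(add(add(SZ, Z), mul(SSZ, add(SSZ, Z))))
  step 8: S(add(S(add(Z, Z)), mul(SSZ, add(SSZ, Z))))
  step 9: S(S(add(add(Z, Z), mul(SSZ, add(SSZ, Z)))))
  step 10: S(S(add(Z, mul(SSZ, add(SSZ, Z)))))
  step 11: S(S(mul(SSZ, add(SSZ, Z))))
  step 12: S(S(add(add(SSZ, Z), mul(SZ, add(SSZ, Z)))))
  step 13: S(S(add(S(add(SZ, Z)), mul(SZ, add(SSZ, Z)))))
  step 14: S(S(S(add(add(SZ, Z), mul(SZ, add(SSZ, Z))))))
  step 15: S(S(S(add(S(add(Z, Z)), mul(SZ, add(SSZ, Z))))))
  step 16: S(S(S(S(add(add(Z, Z), mul(SZ, add(SSZ, Z)))))))
  step 17: S(S(S(S(add(Z, mul(SZ, add(SSZ, Z)))))))
  step 18: S(S(S(S(mul(SZ, add(SSZ, Z))))))
  step 19: S(S(S(S(add(add(SSZ, Z), mul(Z, add(SSZ, Z)))))))
  step 20: S(S(S(S(add(S(add(SZ, Z)), mul(Z, add(SSZ, Z)))))))
  step 21: S(S(S(S(S(add(add(SZ, Z), mul(Z, add(SSZ, Z))))))))
  step 22: S(S(S(S(S(add(S(add(Z, Z)), mul(Z, add(SSZ, Z))))))))
  step 23: S(S(S(S(S(S(add(add(Z, Z), mul(Z, add(SSZ, Z)))))))))
  step 24: S(S(S(S(S(S(add(Z, mul(Z, add(SSZ, Z)))))))))
  step 25: S(S(S(S(S(S(mul(Z, add(SSZ, Z))))))))
  step 26: S^6(Z)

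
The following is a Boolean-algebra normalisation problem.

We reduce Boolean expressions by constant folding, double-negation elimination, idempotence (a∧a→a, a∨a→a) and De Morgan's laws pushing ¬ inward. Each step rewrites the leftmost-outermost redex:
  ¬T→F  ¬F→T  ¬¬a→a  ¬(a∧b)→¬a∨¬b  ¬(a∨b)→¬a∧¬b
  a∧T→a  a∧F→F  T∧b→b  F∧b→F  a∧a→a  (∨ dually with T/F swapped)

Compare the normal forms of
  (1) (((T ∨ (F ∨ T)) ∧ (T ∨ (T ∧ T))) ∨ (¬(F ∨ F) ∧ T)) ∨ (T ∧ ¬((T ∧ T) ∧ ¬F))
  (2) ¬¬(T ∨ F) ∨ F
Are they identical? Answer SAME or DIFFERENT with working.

Term A:
  start: (((T ∨ (F ∨ T)) ∧ (T ∨ (T ∧ T))) ∨ (¬(F ∨ F) ∧ T)) ∨ (T ∧ ¬((T ∧ T) ∧ ¬F))
  →1  ((T ∧ (T ∨ (T ∧ T))) ∨ (¬(F ∨ F) ∧ T)) ∨ (T ∧ ¬((T ∧ T) ∧ ¬F))
  →2  ((T ∨ (T ∧ T)) ∨ (¬(F ∨ F) ∧ T)) ∨ (T ∧ ¬((T ∧ T) ∧ ¬F))
  →3  (T ∨ (¬(F ∨ F) ∧ T)) ∨ (T ∧ ¬((T ∧ T) ∧ ¬F))
  →4  T ∨ (T ∧ ¬((T ∧ T) ∧ ¬F))
  →5  T

Term B:
  start: ¬¬(T ∨ F) ∨ F
  →1  ¬¬(T ∨ F)
  →2  T ∨ F
  →3  T

Answer: SAME — A ⇓ T, B ⇓ T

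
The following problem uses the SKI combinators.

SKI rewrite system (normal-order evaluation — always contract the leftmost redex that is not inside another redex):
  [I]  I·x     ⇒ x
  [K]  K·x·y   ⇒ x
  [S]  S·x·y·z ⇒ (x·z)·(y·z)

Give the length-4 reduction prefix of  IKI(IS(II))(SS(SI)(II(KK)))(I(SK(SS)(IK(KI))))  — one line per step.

  start: IKI(IS(II))(SS(SI)(II(KK)))(I(SK(SS)(IK(KI))))
  →1  KI(IS(II))(SS(SI)(II(KK)))(I(SK(SS)(IK(KI))))
  →2  I(SS(SI)(II(KK)))(I(SK(SS)(IK(KI))))
  →3  SS(SI)(II(KK))(I(SK(SS)(IK(KI))))
  →4  S(II(KK))(SI(II(KK)))(I(SK(SS)(IK(KI))))

Answer: after 4 steps: S(II(KK))(SI(II(KK)))(I(SK(SS)(IK(KI))))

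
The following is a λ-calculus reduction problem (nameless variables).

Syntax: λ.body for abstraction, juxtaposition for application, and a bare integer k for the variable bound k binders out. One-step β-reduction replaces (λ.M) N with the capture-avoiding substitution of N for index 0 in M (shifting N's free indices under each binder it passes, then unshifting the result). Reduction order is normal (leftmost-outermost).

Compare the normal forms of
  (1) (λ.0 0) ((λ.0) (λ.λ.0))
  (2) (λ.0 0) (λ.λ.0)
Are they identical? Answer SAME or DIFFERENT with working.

Term A:
  start: (λ.0 0) ((λ.0) (λ.λ.0))
  [1] (λ.0) (λ.λ.0) ((λ.0) (λ.λ.0))
  [2] (λ.λ.0) ((λ.0) (λ.λ.0))
  [3] λ.0

Term B:
  start: (λ.0 0) (λ.λ.0)
  [1] (λ.λ.0) (λ.λ.0)
  [2] λ.0

Answer: SAME — A ⇓ λ.0, B ⇓ λ.0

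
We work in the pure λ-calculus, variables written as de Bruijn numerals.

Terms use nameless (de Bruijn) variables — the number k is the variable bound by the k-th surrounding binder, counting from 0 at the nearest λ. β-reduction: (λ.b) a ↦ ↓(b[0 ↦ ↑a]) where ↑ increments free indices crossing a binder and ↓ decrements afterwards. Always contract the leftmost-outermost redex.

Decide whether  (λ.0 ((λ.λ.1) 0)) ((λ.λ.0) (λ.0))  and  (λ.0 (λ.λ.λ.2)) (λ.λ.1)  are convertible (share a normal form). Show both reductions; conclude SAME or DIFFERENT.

Term A:
  start: (λ.0 ((λ.λ.1) 0)) ((λ.λ.0) (λ.0))
  [1] (λ.λ.0) (λ.0) ((λ.λ.1) ((λ.λ.0) (λ.0)))
  [2] (λ.0) ((λ.λ.1) ((λ.λ.0) (λ.0)))
  [3] (λ.λ.1) ((λ.λ.0) (λ.0))
  [4] λ.(λ.λ.0) (λ.0)
  [5] λ.λ.0

Term B:
  start: (λ.0 (λ.λ.λ.2)) (λ.λ.1)
  [1] (λ.λ.1) (λ.λ.λ.2)
  [2] λ.λ.λ.λ.2

Answer: DIFFERENT — A ⇓ λ.λ.0, B ⇓ λ.λ.λ.λ.2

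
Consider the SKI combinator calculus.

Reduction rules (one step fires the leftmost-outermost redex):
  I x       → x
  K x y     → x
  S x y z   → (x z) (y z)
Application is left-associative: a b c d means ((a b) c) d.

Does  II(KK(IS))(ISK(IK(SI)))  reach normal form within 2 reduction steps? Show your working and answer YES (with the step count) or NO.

  start: II(KK(IS))(ISK(IK(SI)))
  step 1: I(KK(IS))(ISK(IK(SI)))
  step 2: KK(IS)(ISK(IK(SI)))

Answer: NO — after 2 steps the term is KK(IS)(ISK(IK(SI))), not yet normal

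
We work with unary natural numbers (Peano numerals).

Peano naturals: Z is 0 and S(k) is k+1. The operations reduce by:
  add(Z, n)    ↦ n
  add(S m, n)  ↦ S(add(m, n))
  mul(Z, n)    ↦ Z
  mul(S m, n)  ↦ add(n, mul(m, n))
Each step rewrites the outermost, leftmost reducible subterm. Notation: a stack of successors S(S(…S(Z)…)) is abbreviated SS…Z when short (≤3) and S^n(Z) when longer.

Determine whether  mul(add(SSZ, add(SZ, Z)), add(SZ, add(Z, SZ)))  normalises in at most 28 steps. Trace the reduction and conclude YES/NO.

  start: mul(add(SSZ, add(SZ, Z)), add(SZ, add(Z, SZ)))
  →1  mul(S(add(SZ, add(SZ, Z))), add(SZ, add(Z, SZ)))
  →2  add(add(SZ, add(Z, SZ)), mul(add(SZ, add(SZ, Z)), add(SZ, add(Z, SZ))))
  →3  add(S(add(Z, add(Z, SZ))), mul(add(SZ, add(SZ, Z)), add(SZ, add(Z, SZ))))
  →4  S(add(add(Z, add(Z, SZ)), mul(add(SZ, add(SZ, Z)), add(SZ, add(Z, SZ)))))
  →5  S(add(add(Z, SZ), mul(add(SZ, add(SZ, Z)), add(SZ, add(Z, SZ)))))
  →6  S(add(SZ, mul(add(SZ, add(SZ, Z)), add(SZ, add(Z, SZ)))))
  →7  S(S(add(Z, mul(add(SZ, add(SZ, Z)), add(SZ, add(Z, SZ))))))
  →8  S(S(mul(add(SZ, add(SZ, Z)), add(SZ, add(Z, SZ)))))
  →9  S(S(mul(S(add(Z, add(SZ, Z))), add(SZ, add(Z, SZ)))))
  →10  S(S(add(add(SZ, add(Z, SZ)), mul(add(Z, add(SZ, Z)), add(SZ, add(Z, SZ))))))
  →11  S(S(add(S(add(Z, add(Z, SZ))), mul(add(Z, add(SZ, Z)), add(SZ, add(Z, SZ))))))
  →12  S(S(S(add(add(Z, add(Z, SZ)), mul(add(Z, add(SZ, Z)), add(SZ, add(Z, SZ)))))))
  →13  S(S(S(add(add(Z, SZ), mul(add(Z, add(SZ, Z)), add(SZ, add(Z, SZ)))))))
  →14  S(S(S(add(SZ, mul(add(Z, add(SZ, Z)), add(SZ, add(Z, SZ)))))))
  →15  S(S(S(S(add(Z, mul(add(Z, add(SZ, Z)), add(SZ, add(Z, SZ))))))))
  →16  S(S(S(S(mul(add(Z, add(SZ, Z)), add(SZ, add(Z, SZ)))))))
  →17  S(S(S(S(mul(add(SZ, Z), add(SZ, add(Z, SZ)))))))
  →18  S(S(S(S(mul(S(add(Z, Z)), add(SZ, add(Z, SZ)))))))
  →19  S(S(S(S(add(add(SZ, add(Z, SZ)), mul(add(Z, Z), add(SZ, add(Z, SZ))))))))
  →20  S(S(S(S(add(S(add(Z, add(Z, SZ))), mul(add(Z, Z), add(SZ, add(Z, SZ))))))))
  →21  S(S(S(S(S(add(add(Z, add(Z, SZ)), mul(add(Z, Z), add(SZ, add(Z, SZ)))))))))
  →22  S(S(S(S(S(add(add(Z, SZ), mul(add(Z, Z), add(SZ, add(Z, SZ)))))))))
  →23  S(S(S(S(S(add(SZ, mul(add(Z, Z), add(SZ, add(Z, SZ)))))))))
  →24  S(S(S(S(S(S(add(Z, mul(add(Z, Z), add(SZ, add(Z, SZ))))))))))
  →25  S(S(S(S(S(S(mul(add(Z, Z), add(SZ, add(Z, SZ)))))))))
  →26  S(S(S(S(S(S(mul(Z, add(SZ, add(Z, SZ)))))))))
  →27  S^6(Z)

Answer: YES — reaches normal form S^6(Z) in 27 ≤ 28 steps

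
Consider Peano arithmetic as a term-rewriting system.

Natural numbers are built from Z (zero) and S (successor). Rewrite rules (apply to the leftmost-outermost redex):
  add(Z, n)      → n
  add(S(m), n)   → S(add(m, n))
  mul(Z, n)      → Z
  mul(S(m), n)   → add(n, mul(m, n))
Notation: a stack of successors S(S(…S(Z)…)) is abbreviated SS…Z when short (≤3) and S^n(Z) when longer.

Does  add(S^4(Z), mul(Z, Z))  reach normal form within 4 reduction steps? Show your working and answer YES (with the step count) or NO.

  start: add(S^4(Z), mul(Z, Z))
  step 1: S(add(SSSZ, mul(Z, Z)))
  step 2: S(S(add(SSZ, mul(Z, Z))))
  step 3: S(S(S(add(SZ, mul(Z, Z)))))
  step 4: S(S(S(S(add(Z, mul(Z, Z))))))

Answer: NO — after 4 steps the term is S(S(S(S(add(Z, mul(Z, Z)))))), not yet normal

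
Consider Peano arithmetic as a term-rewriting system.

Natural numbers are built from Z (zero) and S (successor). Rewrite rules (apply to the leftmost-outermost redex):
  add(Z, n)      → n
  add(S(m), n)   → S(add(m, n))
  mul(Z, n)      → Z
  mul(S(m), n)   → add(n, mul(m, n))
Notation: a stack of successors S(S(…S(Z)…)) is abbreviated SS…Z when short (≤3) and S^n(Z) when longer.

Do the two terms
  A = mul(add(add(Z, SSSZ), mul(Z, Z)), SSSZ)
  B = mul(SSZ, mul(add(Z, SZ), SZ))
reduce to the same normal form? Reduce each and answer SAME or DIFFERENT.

Term A:
  start: mul(add(add(Z, SSSZ), mul(Z, Z)), SSSZ)
  [1] mul(add(SSSZ, mul(Z, Z)), SSSZ)
  [2] mul(S(add(SSZ, mul(Z, Z))), SSSZ)
  [3] add(SSSZ, mul(add(SSZ, mul(Z, Z)), SSSZ))
  [4] S(add(SSZ, mul(add(SSZ, mul(Z, Z)), SSSZ)))
  [5] S(S(add(SZ, mul(add(SSZ, mul(Z, Z)), SSSZ))))
  [6] S(S(S(add(Z, mul(add(SSZ, mul(Z, Z)), SSSZ)))))
  [7] S(S(S(mul(add(SSZ, mul(Z, Z)), SSSZ))))
  [8] S(S(S(mul(S(add(SZ, mul(Z, Z))), SSSZ))))
  [9] S(S(S(add(SSSZ, mul(add(SZ, mul(Z, Z)), SSSZ)))))
  [10] S(S(S(S(add(SSZ, mul(add(SZ, mul(Z, Z)), SSSZ))))))
  [11] S(S(S(S(S(add(SZ, mul(add(SZ, mul(Z, Z)), SSSZ)))))))
  [12] S(S(S(S(S(S(add(Z, mul(add(SZ, mul(Z, Z)), SSSZ))))))))
  [13] S(S(S(S(S(S(mul(add(SZ, mul(Z, Z)), SSSZ)))))))
  [14] S(S(S(S(S(S(mul(S(add(Z, mul(Z, Z))), SSSZ)))))))
  [15] S(S(S(S(S(S(add(SSSZ, mul(add(Z, mul(Z, Z)), SSSZ))))))))
  [16] S(S(S(S(S(S(S(add(SSZ, mul(add(Z, mul(Z, Z)), SSSZ)))))))))
  [17] S(S(S(S(S(S(S(S(add(SZ, mul(add(Z, mul(Z, Z)), SSSZ))))))))))
  [18] S(S(S(S(S(S(S(S(S(add(Z, mul(add(Z, mul(Z, Z)), SSSZ)))))))))))
  [19] S(S(S(S(S(S(S(S(S(mul(add(Z, mul(Z, Z)), SSSZ))))))))))
  [20] S(S(S(S(S(S(S(S(S(mul(mul(Z, Z), SSSZ))))))))))
  [21] S(S(S(S(S(S(S(S(S(mul(Z, SSSZ))))))))))
  [22] S^9(Z)

Term B:
  start: mul(SSZ, mul(add(Z, SZ), SZ))
  [1] add(mul(add(Z, SZ), SZ), mul(SZ, mul(add(Z, SZ), SZ)))
  [2] add(mul(SZ, SZ), mul(SZ, mul(add(Z, SZ), SZ)))
  [3] add(add(SZ, mul(Z, SZ)), mul(SZ, mul(add(Z, SZ), SZ)))
  [4] add(S(add(Z, mul(Z, SZ))), mul(SZ, mul(add(Z, SZ), SZ)))
  [5] S(add(add(Z, mul(Z, SZ)), mul(SZ, mul(add(Z, SZ), SZ))))
  [6] S(add(mul(Z, SZ), mul(SZ, mul(add(Z, SZ), SZ))))
  [7] S(add(Z, mul(SZ, mul(add(Z, SZ), SZ))))
  [8] S(mul(SZ, mul(add(Z, SZ), SZ)))
  [9] S(add(mul(add(Z, SZ), SZ), mul(Z, mul(add(Z, SZ), SZ))))
  [10] S(add(mul(SZ, SZ), mul(Z, mul(add(Z, SZ), SZ))))
  [11] S(add(add(SZ, mul(Z, SZ)), mul(Z, mul(add(Z, SZ), SZ))))
  [12] S(add(S(add(Z, mul(Z, SZ))), mul(Z, mul(add(Z, SZ), SZ))))
  [13] S(S(add(add(Z, mul(Z, SZ)), mul(Z, mul(add(Z, SZ), SZ)))))
  [14] S(S(add(mul(Z, SZ), mul(Z, mul(add(Z, SZ), SZ)))))
  [15] S(S(add(Z, mul(Z, mul(add(Z, SZ), SZ)))))
  [16] S(S(mul(Z, mul(add(Z, SZ), SZ))))
  [17] SSZ

Answer: DIFFERENT — A ⇓ S^9(Z), B ⇓ SSZ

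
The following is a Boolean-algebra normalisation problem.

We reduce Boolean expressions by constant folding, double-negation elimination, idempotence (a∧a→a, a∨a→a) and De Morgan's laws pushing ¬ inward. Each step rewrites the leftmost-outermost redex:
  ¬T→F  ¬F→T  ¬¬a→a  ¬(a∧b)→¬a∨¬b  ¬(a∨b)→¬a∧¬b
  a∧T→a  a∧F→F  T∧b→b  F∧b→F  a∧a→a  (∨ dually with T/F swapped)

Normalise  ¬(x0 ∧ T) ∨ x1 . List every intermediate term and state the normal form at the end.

Answer: normal form = ¬x0 ∨ x1  (in 3 steps)

Derivation:
  start: ¬(x0 ∧ T) ∨ x1
  [1] (¬x0 ∨ ¬T) ∨ x1
  [2] (¬x0 ∨ F) ∨ x1
  [3] ¬x0 ∨ x1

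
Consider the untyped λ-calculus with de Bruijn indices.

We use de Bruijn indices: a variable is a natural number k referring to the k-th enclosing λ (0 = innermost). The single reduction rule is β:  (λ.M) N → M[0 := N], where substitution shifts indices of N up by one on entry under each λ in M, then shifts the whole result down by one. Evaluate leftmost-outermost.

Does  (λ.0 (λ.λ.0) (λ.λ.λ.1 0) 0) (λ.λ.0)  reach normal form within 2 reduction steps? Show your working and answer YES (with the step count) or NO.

  start: (λ.0 (λ.λ.0) (λ.λ.λ.1 0) 0) (λ.λ.0)
  →1  (λ.λ.0) (λ.λ.0) (λ.λ.λ.1 0) (λ.λ.0)
  →2  (λ.0) (λ.λ.λ.1 0) (λ.λ.0)

Answer: NO — after 2 steps the term is (λ.0) (λ.λ.λ.1 0) (λ.λ.0), not yet normal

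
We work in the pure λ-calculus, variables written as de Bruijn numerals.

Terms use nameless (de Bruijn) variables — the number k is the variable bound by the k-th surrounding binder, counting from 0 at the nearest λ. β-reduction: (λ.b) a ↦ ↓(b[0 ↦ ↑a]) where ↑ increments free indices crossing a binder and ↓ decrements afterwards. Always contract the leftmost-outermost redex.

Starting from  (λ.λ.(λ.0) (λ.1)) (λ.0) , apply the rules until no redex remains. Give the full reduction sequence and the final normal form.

Answer: normal form = λ.λ.1  (in 2 steps)

Reduction:
  start: (λ.λ.(λ.0) (λ.1)) (λ.0)
  step 1: λ.(λ.0) (λ.1)
  step 2: λ.λ.1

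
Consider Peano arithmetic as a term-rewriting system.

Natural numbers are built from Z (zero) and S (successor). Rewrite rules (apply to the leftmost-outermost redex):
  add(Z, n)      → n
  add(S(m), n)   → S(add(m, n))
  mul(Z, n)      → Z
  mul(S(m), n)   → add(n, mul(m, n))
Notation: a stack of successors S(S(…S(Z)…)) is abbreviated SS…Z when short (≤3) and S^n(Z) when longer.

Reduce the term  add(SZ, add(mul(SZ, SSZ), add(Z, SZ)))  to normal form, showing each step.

Answer: normal form = S^4(Z)  (in 11 steps)

Working:
  start: add(SZ, add(mul(SZ, SSZ), add(Z, SZ)))
  [1] S(add(Z, add(mul(SZ, SSZ), add(Z, SZ))))
  [2] S(add(mul(SZ, SSZ), add(Z, SZ)))
  [3] S(add(add(SSZ, mul(Z, SSZ)), add(Z, SZ)))
  [4] S(add(S(add(SZ, mul(Z, SSZ))), add(Z, SZ)))
  [5] S(S(add(add(SZ, mul(Z, SSZ)), add(Z, SZ))))
  [6] S(S(add(S(add(Z, mul(Z, SSZ))), add(Z, SZ))))
  [7] S(S(S(add(add(Z, mul(Z, SSZ)), add(Z, SZ)))))
  [8] S(S(S(add(mul(Z, SSZ), add(Z, SZ)))))
  [9] S(S(S(add(Z, add(Z, SZ)))))
  [10] S(S(S(add(Z, SZ))))
  [11] S^4(Z)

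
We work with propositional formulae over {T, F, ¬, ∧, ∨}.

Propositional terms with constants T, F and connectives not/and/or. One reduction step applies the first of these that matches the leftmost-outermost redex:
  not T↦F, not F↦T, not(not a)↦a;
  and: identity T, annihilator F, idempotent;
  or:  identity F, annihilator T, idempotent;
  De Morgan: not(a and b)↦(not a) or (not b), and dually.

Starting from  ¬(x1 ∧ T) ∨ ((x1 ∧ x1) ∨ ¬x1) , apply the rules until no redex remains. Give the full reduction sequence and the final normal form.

  start: ¬(x1 ∧ T) ∨ ((x1 ∧ x1) ∨ ¬x1)
  →1  (¬x1 ∨ ¬T) ∨ ((x1 ∧ x1) ∨ ¬x1)
  →2  (¬x1 ∨ F) ∨ ((x1 ∧ x1) ∨ ¬x1)
  →3  ¬x1 ∨ ((x1 ∧ x1) ∨ ¬x1)
  →4  ¬x1 ∨ (x1 ∨ ¬x1)

Answer: normal form = ¬x1 ∨ (x1 ∨ ¬x1)  (in 4 steps)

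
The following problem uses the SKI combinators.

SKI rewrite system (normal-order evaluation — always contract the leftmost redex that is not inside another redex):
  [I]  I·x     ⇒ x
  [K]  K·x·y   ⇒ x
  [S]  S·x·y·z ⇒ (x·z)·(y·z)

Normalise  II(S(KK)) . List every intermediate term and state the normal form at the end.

  start: II(S(KK))
  step 1: I(S(KK))
  step 2: S(KK)

Answer: normal form = S(KK)  (in 2 steps)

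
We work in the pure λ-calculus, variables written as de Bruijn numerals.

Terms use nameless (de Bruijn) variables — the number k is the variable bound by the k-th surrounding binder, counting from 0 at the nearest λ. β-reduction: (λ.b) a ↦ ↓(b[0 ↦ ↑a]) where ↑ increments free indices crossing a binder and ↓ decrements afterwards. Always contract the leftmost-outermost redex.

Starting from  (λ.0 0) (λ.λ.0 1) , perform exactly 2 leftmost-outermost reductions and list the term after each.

Answer: after 2 steps: λ.0 (λ.λ.0 1)

Reduction:
  start: (λ.0 0) (λ.λ.0 1)
  →1  (λ.λ.0 1) (λ.λ.0 1)
  →2  λ.0 (λ.λ.0 1)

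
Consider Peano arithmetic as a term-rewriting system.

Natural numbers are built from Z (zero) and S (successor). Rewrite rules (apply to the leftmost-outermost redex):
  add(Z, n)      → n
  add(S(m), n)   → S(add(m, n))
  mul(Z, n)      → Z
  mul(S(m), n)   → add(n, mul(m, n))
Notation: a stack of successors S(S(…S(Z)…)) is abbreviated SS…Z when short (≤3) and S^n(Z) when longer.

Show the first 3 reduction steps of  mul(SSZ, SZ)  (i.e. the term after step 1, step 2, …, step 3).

  start: mul(SSZ, SZ)
  [1] add(SZ, mul(SZ, SZ))
  [2] S(add(Z, mul(SZ, SZ)))
  [3] S(mul(SZ, SZ))

Answer: after 3 steps: S(mul(SZ, SZ))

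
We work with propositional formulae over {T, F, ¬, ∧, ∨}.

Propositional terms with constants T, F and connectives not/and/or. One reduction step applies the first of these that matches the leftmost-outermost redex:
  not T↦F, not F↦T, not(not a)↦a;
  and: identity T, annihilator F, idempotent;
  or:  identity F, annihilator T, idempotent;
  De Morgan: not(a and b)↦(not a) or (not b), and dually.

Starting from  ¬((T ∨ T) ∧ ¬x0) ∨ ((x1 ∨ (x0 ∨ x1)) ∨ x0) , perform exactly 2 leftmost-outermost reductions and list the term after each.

  start: ¬((T ∨ T) ∧ ¬x0) ∨ ((x1 ∨ (x0 ∨ x1)) ∨ x0)
  step 1: (¬(T ∨ T) ∨ ¬¬x0) ∨ ((x1 ∨ (x0 ∨ x1)) ∨ x0)
  step 2: ((¬T ∧ ¬T) ∨ ¬¬x0) ∨ ((x1 ∨ (x0 ∨ x1)) ∨ x0)

Answer: after 2 steps: ((¬T ∧ ¬T) ∨ ¬¬x0) ∨ ((x1 ∨ (x0 ∨ x1)) ∨ x0)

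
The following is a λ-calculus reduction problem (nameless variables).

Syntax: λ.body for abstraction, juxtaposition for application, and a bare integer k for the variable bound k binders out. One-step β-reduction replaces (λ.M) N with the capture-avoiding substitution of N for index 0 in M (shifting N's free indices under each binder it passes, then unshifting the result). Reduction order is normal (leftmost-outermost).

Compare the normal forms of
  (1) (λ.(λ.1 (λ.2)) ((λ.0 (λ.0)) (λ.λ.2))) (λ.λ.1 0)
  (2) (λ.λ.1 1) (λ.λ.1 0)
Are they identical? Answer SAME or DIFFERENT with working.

Term A:
  start: (λ.(λ.1 (λ.2)) ((λ.0 (λ.0)) (λ.λ.2))) (λ.λ.1 0)
  step 1: (λ.(λ.λ.1 0) (λ.λ.λ.1 0)) ((λ.0 (λ.0)) (λ.λ.λ.λ.1 0))
  step 2: (λ.λ.1 0) (λ.λ.λ.1 0)
  step 3: λ.(λ.λ.λ.1 0) 0
  step 4: λ.λ.λ.1 0

Term B:
  start: (λ.λ.1 1) (λ.λ.1 0)
  step 1: λ.(λ.λ.1 0) (λ.λ.1 0)
  step 2: λ.λ.(λ.λ.1 0) 0
  step 3: λ.λ.λ.1 0

Answer: SAME — A ⇓ λ.λ.λ.1 0, B ⇓ λ.λ.λ.1 0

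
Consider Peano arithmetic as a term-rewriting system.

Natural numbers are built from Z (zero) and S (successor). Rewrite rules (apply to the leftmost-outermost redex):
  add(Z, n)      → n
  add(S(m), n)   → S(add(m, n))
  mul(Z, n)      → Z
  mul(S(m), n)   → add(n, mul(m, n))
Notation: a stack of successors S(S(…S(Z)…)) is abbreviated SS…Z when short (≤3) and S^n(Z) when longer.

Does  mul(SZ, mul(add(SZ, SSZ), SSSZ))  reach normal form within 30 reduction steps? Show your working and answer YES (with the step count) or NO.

  start: mul(SZ, mul(add(SZ, SSZ), SSSZ))
  →1  add(mul(add(SZ, SSZ), SSSZ), mul(Z, mul(add(SZ, SSZ), SSSZ)))
  →2  add(mul(S(add(Z, SSZ)), SSSZ), mul(Z, mul(add(SZ, SSZ), SSSZ)))
  →3  add(add(SSSZ, mul(add(Z, SSZ), SSSZ)), mul(Z, mul(add(SZ, SSZ), SSSZ)))
  →4  add(S(add(SSZ, mul(add(Z, SSZ), SSSZ))), mul(Z, mul(add(SZ, SSZ), SSSZ)))
  →5  S(add(add(SSZ, mul(add(Z, SSZ), SSSZ)), mul(Z, mul(add(SZ, SSZ), SSSZ))))
  →6  S(add(S(add(SZ, mul(add(Z, SSZ), SSSZ))), mul(Z, mul(add(SZ, SSZ), SSSZ))))
  →7  S(S(add(add(SZ, mul(add(Z, SSZ), SSSZ)), mul(Z, mul(add(SZ, SSZ), SSSZ)))))
  →8  S(S(add(S(add(Z, mul(add(Z, SSZ), SSSZ))), mul(Z, mul(add(SZ, SSZ), SSSZ)))))
  →9  S(S(S(add(add(Z, mul(add(Z, SSZ), SSSZ)), mul(Z, mul(add(SZ, SSZ), SSSZ))))))
  →10  S(S(S(add(mul(add(Z, SSZ), SSSZ), mul(Z, mul(add(SZ, SSZ), SSSZ))))))
  →11  S(S(S(add(mul(SSZ, SSSZ), mul(Z, mul(add(SZ, SSZ), SSSZ))))))
  →12  S(S(S(add(add(SSSZ, mul(SZ, SSSZ)), mul(Z, mul(add(SZ, SSZ), SSSZ))))))
  →13  S(S(S(add(S(add(SSZ, mul(SZ, SSSZ))), mul(Z, mul(add(SZ, SSZ), SSSZ))))))
  →14  S(S(S(S(add(add(SSZ, mul(SZ, SSSZ)), mul(Z, mul(add(SZ, SSZ), SSSZ)))))))
  →15  S(S(S(S(add(S(add(SZ, mul(SZ, SSSZ))), mul(Z, mul(add(SZ, SSZ), SSSZ)))))))
  →16  S(S(S(S(S(add(add(SZ, mul(SZ, SSSZ)), mul(Z, mul(add(SZ, SSZ), SSSZ))))))))
  →17  S(S(S(S(S(add(S(add(Z, mul(SZ, SSSZ))), mul(Z, mul(add(SZ, SSZ), SSSZ))))))))
  →18  S(S(S(S(S(S(add(add(Z, mul(SZ, SSSZ)), mul(Z, mul(add(SZ, SSZ), SSSZ)))))))))
  →19  S(S(S(S(S(S(add(mul(SZ, SSSZ), mul(Z, mul(add(SZ, SSZ), SSSZ)))))))))
  →20  S(S(S(S(S(S(add(add(SSSZ, mul(Z, SSSZ)), mul(Z, mul(add(SZ, SSZ), SSSZ)))))))))
  →21  S(S(S(S(S(S(add(S(add(SSZ, mul(Z, SSSZ))), mul(Z, mul(add(SZ, SSZ), SSSZ)))))))))
  →22  S(S(S(S(S(S(S(add(add(SSZ, mul(Z, SSSZ)), mul(Z, mul(add(SZ, SSZ), SSSZ))))))))))
  →23  S(S(S(S(S(S(S(add(S(add(SZ, mul(Z, SSSZ))), mul(Z, mul(add(SZ, SSZ), SSSZ))))))))))
  →24  S(S(S(S(S(S(S(S(add(add(SZ, mul(Z, SSSZ)), mul(Z, mul(add(SZ, SSZ), SSSZ)))))))))))
  →25  S(S(S(S(S(S(S(S(add(S(add(Z, mul(Z, SSSZ))), mul(Z, mul(add(SZ, SSZ), SSSZ)))))))))))
  →26  S(S(S(S(S(S(S(S(S(add(add(Z, mul(Z, SSSZ)), mul(Z, mul(add(SZ, SSZ), SSSZ))))))))))))
  →27  S(S(S(S(S(S(S(S(S(add(mul(Z, SSSZ), mul(Z, mul(add(SZ, SSZ), SSSZ))))))))))))
  →28  S(S(S(S(S(S(S(S(S(add(Z, mul(Z, mul(add(SZ, SSZ), SSSZ))))))))))))
  →29  S(S(S(S(S(S(S(S(S(mul(Z, mul(add(SZ, SSZ), SSSZ)))))))))))
  →30  S^9(Z)

Answer: YES — reaches normal form S^9(Z) in 30 ≤ 30 steps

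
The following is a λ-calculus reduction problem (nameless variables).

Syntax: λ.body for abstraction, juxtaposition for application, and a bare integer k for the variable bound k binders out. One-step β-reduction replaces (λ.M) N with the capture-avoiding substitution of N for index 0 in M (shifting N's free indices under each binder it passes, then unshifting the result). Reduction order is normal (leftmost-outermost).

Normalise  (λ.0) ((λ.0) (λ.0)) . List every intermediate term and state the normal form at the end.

Answer: normal form = λ.0  (in 2 steps)

Working:
  start: (λ.0) ((λ.0) (λ.0))
  →1  (λ.0) (λ.0)
  →2  λ.0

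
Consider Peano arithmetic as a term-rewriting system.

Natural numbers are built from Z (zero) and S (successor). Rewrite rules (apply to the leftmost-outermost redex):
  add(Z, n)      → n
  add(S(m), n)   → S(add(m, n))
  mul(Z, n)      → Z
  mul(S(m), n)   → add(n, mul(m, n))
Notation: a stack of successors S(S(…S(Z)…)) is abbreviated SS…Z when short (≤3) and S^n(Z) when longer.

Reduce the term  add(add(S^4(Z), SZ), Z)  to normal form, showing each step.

  start: add(add(S^4(Z), SZ), Z)
  [1] add(S(add(SSSZ, SZ)), Z)
  [2] S(add(add(SSSZ, SZ), Z))
  [3] S(add(S(add(SSZ, SZ)), Z))
  [4] S(S(add(add(SSZ, SZ), Z)))
  [5] S(S(add(S(add(SZ, SZ)), Z)))
  [6] S(S(S(add(add(SZ, SZ), Z))))
  [7] S(S(S(add(S(add(Z, SZ)), Z))))
  [8] S(S(S(S(add(add(Z, SZ), Z)))))
  [9] S(S(S(S(add(SZ, Z)))))
  [10] S(S(S(S(S(add(Z, Z))))))
  [11] S^5(Z)

Answer: normal form = S^5(Z)  (in 11 steps)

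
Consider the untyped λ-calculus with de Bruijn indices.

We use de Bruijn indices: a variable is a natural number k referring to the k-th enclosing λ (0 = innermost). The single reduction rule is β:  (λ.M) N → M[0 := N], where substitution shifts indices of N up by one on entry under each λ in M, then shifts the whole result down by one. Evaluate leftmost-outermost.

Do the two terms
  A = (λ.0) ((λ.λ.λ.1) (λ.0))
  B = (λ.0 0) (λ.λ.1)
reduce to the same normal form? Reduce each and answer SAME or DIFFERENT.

Term A:
  start: (λ.0) ((λ.λ.λ.1) (λ.0))
  →1  (λ.λ.λ.1) (λ.0)
  →2  λ.λ.1

Term B:
  start: (λ.0 0) (λ.λ.1)
  →1  (λ.λ.1) (λ.λ.1)
  →2  λ.λ.λ.1

Answer: DIFFERENT — A ⇓ λ.λ.1, B ⇓ λ.λ.λ.1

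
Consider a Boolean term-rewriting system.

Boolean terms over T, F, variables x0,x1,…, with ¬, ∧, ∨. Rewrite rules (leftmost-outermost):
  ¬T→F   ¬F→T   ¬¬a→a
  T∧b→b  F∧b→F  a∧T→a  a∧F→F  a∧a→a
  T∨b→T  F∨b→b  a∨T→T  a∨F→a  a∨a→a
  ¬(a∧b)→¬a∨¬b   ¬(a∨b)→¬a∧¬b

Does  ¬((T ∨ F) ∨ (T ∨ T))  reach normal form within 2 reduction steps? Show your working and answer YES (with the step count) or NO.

Answer: NO — after 2 steps the term is (¬T ∧ ¬F) ∧ ¬(T ∨ T), not yet normal

Derivation:
  start: ¬((T ∨ F) ∨ (T ∨ T))
  →1  ¬(T ∨ F) ∧ ¬(T ∨ T)
  →2  (¬T ∧ ¬F) ∧ ¬(T ∨ T)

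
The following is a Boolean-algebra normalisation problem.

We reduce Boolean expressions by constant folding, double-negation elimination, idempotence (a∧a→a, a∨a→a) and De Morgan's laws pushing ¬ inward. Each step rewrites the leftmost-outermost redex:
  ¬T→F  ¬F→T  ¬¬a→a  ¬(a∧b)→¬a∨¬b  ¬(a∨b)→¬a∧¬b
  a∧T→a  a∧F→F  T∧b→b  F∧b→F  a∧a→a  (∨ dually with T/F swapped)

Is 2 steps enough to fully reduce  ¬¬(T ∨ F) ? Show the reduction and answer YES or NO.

  start: ¬¬(T ∨ F)
  →1  T ∨ F
  →2  T

Answer: YES — reaches normal form T in 2 ≤ 2 steps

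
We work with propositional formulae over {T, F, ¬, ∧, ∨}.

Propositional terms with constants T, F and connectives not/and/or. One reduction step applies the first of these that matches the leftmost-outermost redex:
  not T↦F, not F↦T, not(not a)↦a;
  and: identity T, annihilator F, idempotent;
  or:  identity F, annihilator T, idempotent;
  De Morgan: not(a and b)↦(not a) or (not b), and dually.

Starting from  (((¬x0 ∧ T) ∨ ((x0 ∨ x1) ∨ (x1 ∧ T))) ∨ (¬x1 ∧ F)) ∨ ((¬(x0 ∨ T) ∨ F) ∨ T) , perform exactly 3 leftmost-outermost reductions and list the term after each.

  start: (((¬x0 ∧ T) ∨ ((x0 ∨ x1) ∨ (x1 ∧ T))) ∨ (¬x1 ∧ F)) ∨ ((¬(x0 ∨ T) ∨ F) ∨ T)
  [1] ((¬x0 ∨ ((x0 ∨ x1) ∨ (x1 ∧ T))) ∨ (¬x1 ∧ F)) ∨ ((¬(x0 ∨ T) ∨ F) ∨ T)
  [2] ((¬x0 ∨ ((x0 ∨ x1) ∨ x1)) ∨ (¬x1 ∧ F)) ∨ ((¬(x0 ∨ T) ∨ F) ∨ T)
  [3] ((¬x0 ∨ ((x0 ∨ x1) ∨ x1)) ∨ F) ∨ ((¬(x0 ∨ T) ∨ F) ∨ T)

Answer: after 3 steps: ((¬x0 ∨ ((x0 ∨ x1) ∨ x1)) ∨ F) ∨ ((¬(x0 ∨ T) ∨ F) ∨ T)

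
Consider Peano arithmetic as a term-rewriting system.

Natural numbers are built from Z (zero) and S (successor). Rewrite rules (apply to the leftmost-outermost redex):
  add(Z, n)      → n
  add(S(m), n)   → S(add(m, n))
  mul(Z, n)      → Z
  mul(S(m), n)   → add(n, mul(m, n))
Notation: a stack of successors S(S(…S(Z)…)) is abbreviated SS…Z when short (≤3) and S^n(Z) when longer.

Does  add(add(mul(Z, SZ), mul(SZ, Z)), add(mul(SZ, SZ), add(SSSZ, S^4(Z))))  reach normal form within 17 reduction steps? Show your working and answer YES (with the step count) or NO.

  start: add(add(mul(Z, SZ), mul(SZ, Z)), add(mul(SZ, SZ), add(SSSZ, S^4(Z))))
  →1  add(add(Z, mul(SZ, Z)), add(mul(SZ, SZ), add(SSSZ, S^4(Z))))
  →2  add(mul(SZ, Z), add(mul(SZ, SZ), add(SSSZ, S^4(Z))))
  →3  add(add(Z, mul(Z, Z)), add(mul(SZ, SZ), add(SSSZ, S^4(Z))))
  →4  add(mul(Z, Z), add(mul(SZ, SZ), add(SSSZ, S^4(Z))))
  →5  add(Z, add(mul(SZ, SZ), add(SSSZ, S^4(Z))))
  →6  add(mul(SZ, SZ), add(SSSZ, S^4(Z)))
  →7  add(add(SZ, mul(Z, SZ)), add(SSSZ, S^4(Z)))
  →8  add(S(add(Z, mul(Z, SZ))), add(SSSZ, S^4(Z)))
  →9  S(add(add(Z, mul(Z, SZ)), add(SSSZ, S^4(Z))))
  →10  S(add(mul(Z, SZ), add(SSSZ, S^4(Z))))
  →11  S(add(Z, add(SSSZ, S^4(Z))))
  →12  S(add(SSSZ, S^4(Z)))
  →13  S(S(add(SSZ, S^4(Z))))
  →14  S(S(S(add(SZ, S^4(Z)))))
  →15  S(S(S(S(add(Z, S^4(Z))))))
  →16  S^8(Z)

Answer: YES — reaches normal form S^8(Z) in 16 ≤ 17 steps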